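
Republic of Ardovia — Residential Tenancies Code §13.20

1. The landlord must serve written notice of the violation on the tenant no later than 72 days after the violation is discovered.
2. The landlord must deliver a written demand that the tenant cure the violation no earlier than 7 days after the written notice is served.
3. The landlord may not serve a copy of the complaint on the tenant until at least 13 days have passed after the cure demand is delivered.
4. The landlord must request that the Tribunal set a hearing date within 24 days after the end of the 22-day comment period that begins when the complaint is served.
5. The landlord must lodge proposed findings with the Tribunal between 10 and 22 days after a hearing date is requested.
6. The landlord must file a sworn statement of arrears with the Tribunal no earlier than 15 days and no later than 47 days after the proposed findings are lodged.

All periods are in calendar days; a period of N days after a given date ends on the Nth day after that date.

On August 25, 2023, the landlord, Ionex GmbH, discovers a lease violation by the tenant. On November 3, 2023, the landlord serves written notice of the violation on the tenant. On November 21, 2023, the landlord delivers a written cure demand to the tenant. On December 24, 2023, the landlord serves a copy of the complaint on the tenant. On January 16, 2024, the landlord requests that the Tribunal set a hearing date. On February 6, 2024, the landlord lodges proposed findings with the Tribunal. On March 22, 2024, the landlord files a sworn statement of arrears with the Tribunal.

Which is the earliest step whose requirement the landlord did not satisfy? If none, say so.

None — every step was satisfied

Step 1: 72 days after August 25, 2023 (when the violation is discovered) is November 5, 2023; done November 3, 2023 — timely.
Step 2: the earliest permitted date is 7 days after November 3, 2023 (when the written notice is served), i.e. November 10, 2023; done November 21, 2023, after the minimum wait.
Step 3: the earliest permitted date is 13 days after November 21, 2023 (when the cure demand is delivered), i.e. December 4, 2023; done December 24, 2023 — permitted.
Step 4: 24 days after January 15, 2024 (end of the 22-day comment period, which began when the complaint is served on December 24, 2023) is February 8, 2024; completed January 16, 2024, before the deadline.
Step 5: the window is 10–22 days after January 16, 2024 (when a hearing date is requested), so January 26, 2024 through February 7, 2024; done February 6, 2024, which is between those dates.
Step 6: the window is 15–47 days after February 6, 2024 (when the proposed findings are lodged), so February 21, 2024 through March 24, 2024; March 22, 2024 falls inside that range.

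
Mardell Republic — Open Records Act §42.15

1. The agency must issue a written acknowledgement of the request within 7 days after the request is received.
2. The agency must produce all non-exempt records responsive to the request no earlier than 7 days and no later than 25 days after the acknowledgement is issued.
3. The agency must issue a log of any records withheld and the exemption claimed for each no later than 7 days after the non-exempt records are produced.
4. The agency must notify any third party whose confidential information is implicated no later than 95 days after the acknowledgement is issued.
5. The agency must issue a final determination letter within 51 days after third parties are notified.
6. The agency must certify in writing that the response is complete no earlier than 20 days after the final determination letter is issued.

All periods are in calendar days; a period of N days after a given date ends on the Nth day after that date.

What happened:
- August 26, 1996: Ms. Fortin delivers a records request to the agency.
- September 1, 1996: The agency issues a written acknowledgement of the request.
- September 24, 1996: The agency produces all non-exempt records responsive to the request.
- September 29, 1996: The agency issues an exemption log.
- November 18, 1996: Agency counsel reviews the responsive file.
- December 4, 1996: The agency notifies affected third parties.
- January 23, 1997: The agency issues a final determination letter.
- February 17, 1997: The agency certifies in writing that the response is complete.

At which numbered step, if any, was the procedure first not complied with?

(1) due by August 26, 1996 + 7 days = September 2, 1996; September 1, 1996 is within that limit.
(2) the permitted window runs from September 1, 1996 + 7 = September 8, 1996 to September 1, 1996 + 25 = September 26, 1996; done September 24, 1996 — within the window.
(3) due by September 24, 1996 + 7 days = October 1, 1996; done September 29, 1996 — timely.
(4) due by September 1, 1996 + 95 days = December 5, 1996; completed December 4, 1996, before the deadline.
(5) due by December 4, 1996 + 51 days = January 24, 1997; completed January 23, 1997, before the deadline.
(6) permitted from January 23, 1997 + 20 days = February 12, 1997 onward; done February 17, 1997, after the minimum wait.

None — every step was satisfied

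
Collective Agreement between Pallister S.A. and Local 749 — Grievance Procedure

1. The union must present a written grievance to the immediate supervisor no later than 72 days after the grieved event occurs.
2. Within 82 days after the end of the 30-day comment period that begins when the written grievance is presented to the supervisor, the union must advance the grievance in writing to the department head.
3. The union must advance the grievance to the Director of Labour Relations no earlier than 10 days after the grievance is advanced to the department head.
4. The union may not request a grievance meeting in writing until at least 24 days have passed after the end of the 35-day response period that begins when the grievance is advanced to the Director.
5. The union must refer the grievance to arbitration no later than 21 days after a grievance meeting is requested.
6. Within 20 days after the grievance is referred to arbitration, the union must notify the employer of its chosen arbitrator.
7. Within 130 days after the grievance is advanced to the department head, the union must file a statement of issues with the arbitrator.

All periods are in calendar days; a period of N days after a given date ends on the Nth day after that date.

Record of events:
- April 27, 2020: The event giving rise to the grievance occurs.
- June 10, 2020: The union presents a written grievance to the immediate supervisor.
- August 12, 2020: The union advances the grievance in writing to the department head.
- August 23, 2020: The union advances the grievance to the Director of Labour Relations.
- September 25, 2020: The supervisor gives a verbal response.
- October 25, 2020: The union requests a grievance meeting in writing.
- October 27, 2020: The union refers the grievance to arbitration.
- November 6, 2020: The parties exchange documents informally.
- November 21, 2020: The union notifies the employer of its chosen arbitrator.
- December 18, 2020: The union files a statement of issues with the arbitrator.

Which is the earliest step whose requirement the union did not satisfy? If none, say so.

Step 1: 72 days after April 27, 2020 (when the grieved event occurs) is July 8, 2020; completed June 10, 2020, before the deadline.
Step 2: 82 days after July 10, 2020 (end of the 30-day comment period, which began when the written grievance is presented to the supervisor on June 10, 2020) is September 30, 2020; done August 12, 2020 — timely.
Step 3: the earliest permitted date is 10 days after August 12, 2020 (when the grievance is advanced to the department head), i.e. August 22, 2020; August 23, 2020 is on or after that date.
Step 4: the earliest permitted date is 24 days after September 27, 2020 (end of the 35-day response period, which began when the grievance is advanced to the Director on August 23, 2020), i.e. October 21, 2020; done October 25, 2020, after the minimum wait.
Step 5: 21 days after October 25, 2020 (when a grievance meeting is requested) is November 15, 2020; completed October 27, 2020, before the deadline.
Step 6: 20 days after October 27, 2020 (when the grievance is referred to arbitration) is November 16, 2020; done November 21, 2020 — 5 days late.
No need to go further; step 6 was not satisfied.

Step 6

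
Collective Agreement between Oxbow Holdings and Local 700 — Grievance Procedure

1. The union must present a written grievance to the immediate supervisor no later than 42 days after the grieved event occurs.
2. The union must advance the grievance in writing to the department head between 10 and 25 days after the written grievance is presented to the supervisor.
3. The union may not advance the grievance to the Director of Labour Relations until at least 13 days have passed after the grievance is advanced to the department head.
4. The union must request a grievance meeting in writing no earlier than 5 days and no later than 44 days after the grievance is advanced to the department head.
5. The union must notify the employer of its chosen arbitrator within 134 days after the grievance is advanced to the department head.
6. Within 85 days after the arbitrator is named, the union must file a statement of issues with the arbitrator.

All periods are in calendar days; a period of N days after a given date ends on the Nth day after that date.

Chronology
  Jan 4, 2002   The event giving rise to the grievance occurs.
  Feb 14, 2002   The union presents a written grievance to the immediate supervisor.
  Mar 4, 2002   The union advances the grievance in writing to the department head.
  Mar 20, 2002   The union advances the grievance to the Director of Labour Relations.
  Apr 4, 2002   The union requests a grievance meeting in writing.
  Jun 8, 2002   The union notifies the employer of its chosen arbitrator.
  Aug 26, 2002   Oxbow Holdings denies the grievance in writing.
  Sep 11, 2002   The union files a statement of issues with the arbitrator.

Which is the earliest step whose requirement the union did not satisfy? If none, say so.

Step 6

Step 1: 42 days after Jan 4, 2002 (when the grieved event occurs) is Feb 15, 2002; done Feb 14, 2002 — timely.
Step 2: the window is 10–25 days after Feb 14, 2002 (when the written grievance is presented to the supervisor), so Feb 24, 2002 through Mar 11, 2002; Mar 4, 2002 falls inside that range.
Step 3: the earliest permitted date is 13 days after Mar 4, 2002 (when the grievance is advanced to the department head), i.e. Mar 17, 2002; done Mar 20, 2002, after the minimum wait.
Step 4: the window is 5–44 days after Mar 4, 2002 (when the grievance is advanced to the department head), so Mar 9, 2002 through Apr 17, 2002; Apr 4, 2002 falls inside that range.
Step 5: 134 days after Mar 4, 2002 (when the grievance is advanced to the department head) is Jul 16, 2002; done Jun 8, 2002 — timely.
Step 6: 85 days after Jun 8, 2002 (when the arbitrator is named) is Sep 1, 2002; not done until Sep 11, 2002, 10 days after the deadline.
The procedure was therefore not followed at step 6.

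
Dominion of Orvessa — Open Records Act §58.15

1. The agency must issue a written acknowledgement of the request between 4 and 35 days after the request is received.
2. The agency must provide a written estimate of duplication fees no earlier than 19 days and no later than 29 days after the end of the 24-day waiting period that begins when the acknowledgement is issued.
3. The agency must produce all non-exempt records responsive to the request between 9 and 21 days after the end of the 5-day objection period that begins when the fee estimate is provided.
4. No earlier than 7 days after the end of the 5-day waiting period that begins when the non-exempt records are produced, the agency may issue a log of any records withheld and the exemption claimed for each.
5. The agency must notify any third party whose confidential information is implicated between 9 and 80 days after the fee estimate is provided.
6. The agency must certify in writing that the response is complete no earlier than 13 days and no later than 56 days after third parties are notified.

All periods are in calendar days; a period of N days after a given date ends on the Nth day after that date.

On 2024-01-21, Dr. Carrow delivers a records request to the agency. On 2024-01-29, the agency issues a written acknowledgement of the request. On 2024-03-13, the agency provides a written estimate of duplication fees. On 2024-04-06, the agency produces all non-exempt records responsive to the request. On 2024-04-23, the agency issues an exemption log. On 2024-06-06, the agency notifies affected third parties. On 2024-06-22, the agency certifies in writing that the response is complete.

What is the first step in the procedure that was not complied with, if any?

Step 5

(1) the permitted window runs from 2024-01-21 + 4 = 2024-01-25 to 2024-01-21 + 35 = 2024-02-25; 2024-01-29 falls inside that range.
(2) the permitted window runs from 2024-02-22 + 19 = 2024-03-12 to 2024-02-22 + 29 = 2024-03-22; done 2024-03-13 — within the window.
(3) the permitted window runs from 2024-03-18 + 9 = 2024-03-27 to 2024-03-18 + 21 = 2024-04-08; 2024-04-06 falls inside that range.
(4) permitted from 2024-04-11 + 7 days = 2024-04-18 onward; done 2024-04-23 — permitted.
(5) the permitted window runs from 2024-03-13 + 9 = 2024-03-22 to 2024-03-13 + 80 = 2024-06-01; 2024-06-06 is 5 days past the end of the window.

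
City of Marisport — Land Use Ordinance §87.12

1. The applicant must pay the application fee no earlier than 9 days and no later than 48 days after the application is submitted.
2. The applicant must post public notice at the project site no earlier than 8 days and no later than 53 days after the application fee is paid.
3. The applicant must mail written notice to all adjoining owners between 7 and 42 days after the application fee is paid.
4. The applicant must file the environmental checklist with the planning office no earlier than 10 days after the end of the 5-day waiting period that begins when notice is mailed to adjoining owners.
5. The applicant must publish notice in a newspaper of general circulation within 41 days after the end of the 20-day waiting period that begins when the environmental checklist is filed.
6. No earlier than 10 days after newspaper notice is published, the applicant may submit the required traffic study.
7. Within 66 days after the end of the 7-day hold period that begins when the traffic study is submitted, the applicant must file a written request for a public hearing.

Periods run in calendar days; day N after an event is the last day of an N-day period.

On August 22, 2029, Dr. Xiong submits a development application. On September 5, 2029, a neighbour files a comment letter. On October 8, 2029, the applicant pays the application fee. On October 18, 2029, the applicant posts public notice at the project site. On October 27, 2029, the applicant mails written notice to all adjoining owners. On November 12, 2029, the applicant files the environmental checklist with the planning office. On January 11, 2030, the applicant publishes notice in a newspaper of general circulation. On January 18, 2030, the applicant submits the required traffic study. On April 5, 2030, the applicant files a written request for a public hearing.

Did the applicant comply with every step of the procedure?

No

Step 1: the window is 9–48 days after August 22, 2029 (when the application is submitted), so August 31, 2029 through October 9, 2029; done October 8, 2029 — within the window.
Step 2: the window is 8–53 days after October 8, 2029 (when the application fee is paid), so October 16, 2029 through November 30, 2029; done October 18, 2029, which is between those dates.
Step 3: the window is 7–42 days after October 8, 2029 (when the application fee is paid), so October 15, 2029 through November 19, 2029; done October 27, 2029 — within the window.
Step 4: the earliest permitted date is 10 days after November 1, 2029 (end of the 5-day waiting period, which began when notice is mailed to adjoining owners on October 27, 2029), i.e. November 11, 2029; November 12, 2029 is on or after that date.
Step 5: 41 days after December 2, 2029 (end of the 20-day waiting period, which began when the environmental checklist is filed on November 12, 2029) is January 12, 2030; done January 11, 2030 — timely.
Step 6: the earliest permitted date is 10 days after January 11, 2030 (when newspaper notice is published), i.e. January 21, 2030; January 18, 2030 is 3 days before the earliest permitted date.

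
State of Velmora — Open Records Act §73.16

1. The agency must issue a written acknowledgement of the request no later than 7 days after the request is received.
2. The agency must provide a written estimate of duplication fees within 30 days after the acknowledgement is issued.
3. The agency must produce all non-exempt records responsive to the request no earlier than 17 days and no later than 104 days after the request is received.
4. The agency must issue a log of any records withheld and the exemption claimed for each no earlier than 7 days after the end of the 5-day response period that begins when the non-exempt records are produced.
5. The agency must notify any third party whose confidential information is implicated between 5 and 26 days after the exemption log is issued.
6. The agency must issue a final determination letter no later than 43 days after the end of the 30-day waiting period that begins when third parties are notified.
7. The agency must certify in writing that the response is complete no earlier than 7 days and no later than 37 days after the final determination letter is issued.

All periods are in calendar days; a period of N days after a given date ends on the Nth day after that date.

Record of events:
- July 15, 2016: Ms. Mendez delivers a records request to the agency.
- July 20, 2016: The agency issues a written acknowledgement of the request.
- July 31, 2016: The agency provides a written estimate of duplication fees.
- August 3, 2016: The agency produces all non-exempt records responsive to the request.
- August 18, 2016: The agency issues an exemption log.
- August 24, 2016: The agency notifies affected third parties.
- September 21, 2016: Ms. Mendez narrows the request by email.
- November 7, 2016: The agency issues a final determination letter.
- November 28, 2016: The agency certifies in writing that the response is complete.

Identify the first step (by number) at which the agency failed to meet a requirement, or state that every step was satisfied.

Step 6

Step 1: 7 days after July 15, 2016 (when the request is received) is July 22, 2016; July 20, 2016 is within that limit.
Step 2: 30 days after July 20, 2016 (when the acknowledgement is issued) is August 19, 2016; July 31, 2016 is within that limit.
Step 3: the window is 17–104 days after July 15, 2016 (when the request is received), so August 1, 2016 through October 27, 2016; August 3, 2016 falls inside that range.
Step 4: the earliest permitted date is 7 days after August 8, 2016 (end of the 5-day response period, which began when the non-exempt records are produced on August 3, 2016), i.e. August 15, 2016; August 18, 2016 is on or after that date.
Step 5: the window is 5–26 days after August 18, 2016 (when the exemption log is issued), so August 23, 2016 through September 13, 2016; August 24, 2016 falls inside that range.
Step 6: 43 days after September 23, 2016 (end of the 30-day waiting period, which began when third parties are notified on August 24, 2016) is November 5, 2016; November 7, 2016 misses that deadline by 2 days.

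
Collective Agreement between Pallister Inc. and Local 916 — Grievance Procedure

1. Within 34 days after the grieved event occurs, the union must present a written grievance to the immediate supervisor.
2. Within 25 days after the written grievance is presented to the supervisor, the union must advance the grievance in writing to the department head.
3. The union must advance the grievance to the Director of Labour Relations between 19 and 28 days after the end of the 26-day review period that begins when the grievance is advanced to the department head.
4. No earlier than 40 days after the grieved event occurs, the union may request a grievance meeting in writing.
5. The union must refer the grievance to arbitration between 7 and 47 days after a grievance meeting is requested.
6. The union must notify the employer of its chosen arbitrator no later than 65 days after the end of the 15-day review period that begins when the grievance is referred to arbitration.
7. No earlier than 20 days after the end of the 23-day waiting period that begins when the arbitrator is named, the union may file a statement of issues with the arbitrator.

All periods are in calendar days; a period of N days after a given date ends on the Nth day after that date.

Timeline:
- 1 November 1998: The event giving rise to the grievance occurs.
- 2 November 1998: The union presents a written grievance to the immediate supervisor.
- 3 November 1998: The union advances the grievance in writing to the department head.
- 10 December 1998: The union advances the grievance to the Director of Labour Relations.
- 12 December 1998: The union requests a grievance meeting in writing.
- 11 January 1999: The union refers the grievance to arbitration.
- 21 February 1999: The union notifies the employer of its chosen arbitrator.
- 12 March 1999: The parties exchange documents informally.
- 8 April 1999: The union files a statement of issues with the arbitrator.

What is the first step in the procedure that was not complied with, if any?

(1) due by 1 November 1998 + 34 days = 5 December 1998; 2 November 1998 is within that limit.
(2) due by 2 November 1998 + 25 days = 27 November 1998; done 3 November 1998 — timely.
(3) the permitted window runs from 29 November 1998 + 19 = 18 December 1998 to 29 November 1998 + 28 = 27 December 1998; 10 December 1998 is 8 days too early.
That is the first point of non-compliance.

Step 3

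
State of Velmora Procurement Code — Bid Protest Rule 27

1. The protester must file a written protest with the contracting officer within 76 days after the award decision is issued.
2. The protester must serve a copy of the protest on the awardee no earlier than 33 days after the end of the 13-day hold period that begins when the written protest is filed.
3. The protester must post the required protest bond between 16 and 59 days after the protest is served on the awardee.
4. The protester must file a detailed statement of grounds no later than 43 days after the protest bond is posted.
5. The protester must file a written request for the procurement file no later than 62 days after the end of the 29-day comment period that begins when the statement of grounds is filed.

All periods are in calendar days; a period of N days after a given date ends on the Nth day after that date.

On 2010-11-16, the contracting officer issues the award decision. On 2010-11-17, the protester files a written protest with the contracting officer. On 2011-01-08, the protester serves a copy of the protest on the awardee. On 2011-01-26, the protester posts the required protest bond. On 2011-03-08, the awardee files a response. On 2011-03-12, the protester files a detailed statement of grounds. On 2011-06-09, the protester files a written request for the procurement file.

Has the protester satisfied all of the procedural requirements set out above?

No

Step 1 — counting 76 days from 2010-11-16 (when the award decision is issued) gives a deadline of 2011-01-31; completed 2010-11-17, before the deadline.
Step 2 — must wait 33 days from 2010-11-30 (end of the 13-day hold period, which began when the written protest is filed on 2010-11-17), so not before 2011-01-02; done 2011-01-08, after the minimum wait.
Step 3 — 16 and 59 days from 2011-01-08 (when the protest is served on the awardee) are 2011-01-24 and 2011-03-08 respectively; 2011-01-26 falls inside that range.
Step 4 — counting 43 days from 2011-01-26 (when the protest bond is posted) gives a deadline of 2011-03-10; not done until 2011-03-12, 2 days after the deadline.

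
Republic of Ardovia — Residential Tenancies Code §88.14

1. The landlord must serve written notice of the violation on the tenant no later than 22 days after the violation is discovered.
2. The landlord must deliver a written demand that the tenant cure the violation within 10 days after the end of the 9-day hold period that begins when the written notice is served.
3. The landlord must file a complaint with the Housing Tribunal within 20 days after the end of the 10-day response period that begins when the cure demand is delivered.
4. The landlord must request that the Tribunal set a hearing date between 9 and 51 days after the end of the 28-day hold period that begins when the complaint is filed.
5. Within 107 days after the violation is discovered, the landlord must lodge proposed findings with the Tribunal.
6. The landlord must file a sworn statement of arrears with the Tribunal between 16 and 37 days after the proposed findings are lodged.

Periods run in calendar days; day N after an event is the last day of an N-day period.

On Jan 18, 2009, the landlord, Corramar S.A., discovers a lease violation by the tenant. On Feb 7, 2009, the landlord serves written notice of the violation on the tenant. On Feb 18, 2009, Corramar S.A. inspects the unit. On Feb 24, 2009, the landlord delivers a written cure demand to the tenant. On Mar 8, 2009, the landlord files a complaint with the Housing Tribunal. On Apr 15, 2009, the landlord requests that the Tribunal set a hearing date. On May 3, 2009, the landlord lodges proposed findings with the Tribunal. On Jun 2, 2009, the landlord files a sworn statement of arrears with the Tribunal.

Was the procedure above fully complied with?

Yes

(1) due by Jan 18, 2009 + 22 days = Feb 9, 2009; completed Feb 7, 2009, before the deadline.
(2) due by Feb 16, 2009 + 10 days = Feb 26, 2009; done Feb 24, 2009 — timely.
(3) due by Mar 6, 2009 + 20 days = Mar 26, 2009; completed Mar 8, 2009, before the deadline.
(4) the permitted window runs from Apr 5, 2009 + 9 = Apr 14, 2009 to Apr 5, 2009 + 51 = May 26, 2009; done Apr 15, 2009, which is between those dates.
(5) due by Jan 18, 2009 + 107 days = May 5, 2009; done May 3, 2009 — timely.
(6) the permitted window runs from May 3, 2009 + 16 = May 19, 2009 to May 3, 2009 + 37 = Jun 9, 2009; Jun 2, 2009 falls inside that range.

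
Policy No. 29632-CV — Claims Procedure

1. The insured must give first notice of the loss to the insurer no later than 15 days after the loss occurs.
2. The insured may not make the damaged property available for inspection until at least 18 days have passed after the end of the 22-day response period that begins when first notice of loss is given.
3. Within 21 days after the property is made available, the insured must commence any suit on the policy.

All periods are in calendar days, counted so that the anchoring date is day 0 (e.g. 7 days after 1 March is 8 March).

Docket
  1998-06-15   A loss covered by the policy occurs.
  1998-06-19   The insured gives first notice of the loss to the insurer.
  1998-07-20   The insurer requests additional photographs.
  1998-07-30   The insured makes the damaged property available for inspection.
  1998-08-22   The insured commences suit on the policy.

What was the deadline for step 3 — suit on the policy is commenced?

Step 3 runs from 1998-07-30, when the property is made available. 21 days after 1998-07-30 is 1998-08-20.

1998-08-20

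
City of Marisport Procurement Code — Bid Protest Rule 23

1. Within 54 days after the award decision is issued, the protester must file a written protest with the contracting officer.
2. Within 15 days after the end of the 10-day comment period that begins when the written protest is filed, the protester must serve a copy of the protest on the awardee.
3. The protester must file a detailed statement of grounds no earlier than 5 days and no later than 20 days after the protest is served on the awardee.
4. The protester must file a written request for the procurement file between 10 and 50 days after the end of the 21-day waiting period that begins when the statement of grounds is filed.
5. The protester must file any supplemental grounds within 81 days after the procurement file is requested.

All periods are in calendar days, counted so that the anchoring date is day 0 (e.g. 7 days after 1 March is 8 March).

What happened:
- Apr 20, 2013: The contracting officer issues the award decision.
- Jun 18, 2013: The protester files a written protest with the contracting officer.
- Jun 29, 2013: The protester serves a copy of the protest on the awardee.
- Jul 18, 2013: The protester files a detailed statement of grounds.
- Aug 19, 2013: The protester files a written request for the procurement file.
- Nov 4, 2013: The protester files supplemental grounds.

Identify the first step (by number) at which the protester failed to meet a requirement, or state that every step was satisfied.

(1) due by Apr 20, 2013 + 54 days = Jun 13, 2013; Jun 18, 2013 misses that deadline by 5 days.
No need to go further; step 1 was not satisfied.

Step 1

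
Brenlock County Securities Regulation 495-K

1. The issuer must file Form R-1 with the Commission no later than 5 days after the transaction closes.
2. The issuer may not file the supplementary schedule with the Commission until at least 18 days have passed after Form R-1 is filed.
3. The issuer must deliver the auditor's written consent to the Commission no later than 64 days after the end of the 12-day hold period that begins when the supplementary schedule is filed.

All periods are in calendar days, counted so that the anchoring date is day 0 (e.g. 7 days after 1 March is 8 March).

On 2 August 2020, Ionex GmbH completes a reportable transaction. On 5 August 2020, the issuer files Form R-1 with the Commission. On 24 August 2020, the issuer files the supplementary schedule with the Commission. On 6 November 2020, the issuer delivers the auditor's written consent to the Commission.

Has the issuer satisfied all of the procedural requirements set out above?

Step 1: 5 days after 2 August 2020 (when the transaction closes) is 7 August 2020; 5 August 2020 is within that limit.
Step 2: the earliest permitted date is 18 days after 5 August 2020 (when Form R-1 is filed), i.e. 23 August 2020; done 24 August 2020, after the minimum wait.
Step 3: 64 days after 5 September 2020 (end of the 12-day hold period, which began when the supplementary schedule is filed on 24 August 2020) is 8 November 2020; done 6 November 2020 — timely.

Yes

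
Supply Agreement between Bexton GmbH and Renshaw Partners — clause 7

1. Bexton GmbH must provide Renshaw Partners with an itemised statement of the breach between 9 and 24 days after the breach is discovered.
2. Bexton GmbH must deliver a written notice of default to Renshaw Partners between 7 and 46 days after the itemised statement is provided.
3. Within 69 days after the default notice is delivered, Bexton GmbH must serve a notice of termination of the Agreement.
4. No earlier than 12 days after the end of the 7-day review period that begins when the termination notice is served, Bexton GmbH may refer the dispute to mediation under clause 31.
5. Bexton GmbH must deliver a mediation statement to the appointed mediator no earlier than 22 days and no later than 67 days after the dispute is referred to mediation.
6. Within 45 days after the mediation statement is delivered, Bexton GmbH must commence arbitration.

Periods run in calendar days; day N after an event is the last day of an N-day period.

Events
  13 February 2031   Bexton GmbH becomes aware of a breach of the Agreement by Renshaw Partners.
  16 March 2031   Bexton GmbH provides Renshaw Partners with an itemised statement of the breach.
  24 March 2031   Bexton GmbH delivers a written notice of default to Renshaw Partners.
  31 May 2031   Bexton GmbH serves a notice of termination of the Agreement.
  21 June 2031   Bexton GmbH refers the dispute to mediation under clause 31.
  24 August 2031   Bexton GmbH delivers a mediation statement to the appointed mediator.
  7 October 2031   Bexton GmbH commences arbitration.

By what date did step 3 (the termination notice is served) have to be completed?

Step 3 runs from 24 March 2031, when the default notice is delivered. 69 days after 24 March 2031 is 1 June 2031.

1 June 2031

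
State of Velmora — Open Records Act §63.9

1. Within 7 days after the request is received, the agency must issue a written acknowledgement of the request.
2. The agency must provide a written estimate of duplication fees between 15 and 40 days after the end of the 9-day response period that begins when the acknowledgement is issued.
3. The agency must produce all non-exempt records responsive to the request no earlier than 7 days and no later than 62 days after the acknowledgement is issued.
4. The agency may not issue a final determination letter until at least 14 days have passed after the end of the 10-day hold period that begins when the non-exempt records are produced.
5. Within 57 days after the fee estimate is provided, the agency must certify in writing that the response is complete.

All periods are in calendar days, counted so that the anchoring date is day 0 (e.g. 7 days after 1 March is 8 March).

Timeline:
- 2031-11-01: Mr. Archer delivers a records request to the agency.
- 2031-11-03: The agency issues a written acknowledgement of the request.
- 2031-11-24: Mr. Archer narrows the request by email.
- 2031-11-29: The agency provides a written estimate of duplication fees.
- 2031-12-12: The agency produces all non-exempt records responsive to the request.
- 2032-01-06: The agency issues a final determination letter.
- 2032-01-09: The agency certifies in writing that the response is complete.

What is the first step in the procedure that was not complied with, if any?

Step 1 — counting 7 days from 2031-11-01 (when the request is received) gives a deadline of 2031-11-08; 2031-11-03 is within that limit.
Step 2 — 15 and 40 days from 2031-11-12 (end of the 9-day response period, which began when the acknowledgement is issued on 2031-11-03) are 2031-11-27 and 2031-12-22 respectively; done 2031-11-29 — within the window.
Step 3 — 7 and 62 days from 2031-11-03 (when the acknowledgement is issued) are 2031-11-10 and 2032-01-04 respectively; done 2031-12-12 — within the window.
Step 4 — must wait 14 days from 2031-12-22 (end of the 10-day hold period, which began when the non-exempt records are produced on 2031-12-12), so not before 2032-01-05; done 2032-01-06 — permitted.
Step 5 — counting 57 days from 2031-11-29 (when the fee estimate is provided) gives a deadline of 2032-01-25; completed 2032-01-09, before the deadline.

None — every step was satisfied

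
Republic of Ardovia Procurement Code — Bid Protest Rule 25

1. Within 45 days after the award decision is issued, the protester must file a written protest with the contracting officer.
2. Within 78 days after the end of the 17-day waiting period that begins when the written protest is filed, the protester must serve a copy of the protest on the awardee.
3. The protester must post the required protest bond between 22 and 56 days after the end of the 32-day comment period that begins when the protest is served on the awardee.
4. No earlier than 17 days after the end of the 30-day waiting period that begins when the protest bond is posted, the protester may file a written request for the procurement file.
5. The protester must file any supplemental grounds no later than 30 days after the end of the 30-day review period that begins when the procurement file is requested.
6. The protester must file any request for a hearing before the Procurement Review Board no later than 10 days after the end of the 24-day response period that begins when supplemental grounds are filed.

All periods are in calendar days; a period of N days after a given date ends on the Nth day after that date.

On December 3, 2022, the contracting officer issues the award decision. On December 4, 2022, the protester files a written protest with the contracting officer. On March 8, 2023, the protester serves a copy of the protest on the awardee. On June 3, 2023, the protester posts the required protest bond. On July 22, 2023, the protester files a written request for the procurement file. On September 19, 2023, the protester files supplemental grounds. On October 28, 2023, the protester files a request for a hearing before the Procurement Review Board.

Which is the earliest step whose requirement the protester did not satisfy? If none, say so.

Step 1: 45 days after December 3, 2022 (when the award decision is issued) is January 17, 2023; completed December 4, 2022, before the deadline.
Step 2: 78 days after December 21, 2022 (end of the 17-day waiting period, which began when the written protest is filed on December 4, 2022) is March 9, 2023; March 8, 2023 is within that limit.
Step 3: the window is 22–56 days after April 9, 2023 (end of the 32-day comment period, which began when the protest is served on the awardee on March 8, 2023), so May 1, 2023 through June 4, 2023; June 3, 2023 falls inside that range.
Step 4: the earliest permitted date is 17 days after July 3, 2023 (end of the 30-day waiting period, which began when the protest bond is posted on June 3, 2023), i.e. July 20, 2023; July 22, 2023 is on or after that date.
Step 5: 30 days after August 21, 2023 (end of the 30-day review period, which began when the procurement file is requested on July 22, 2023) is September 20, 2023; completed September 19, 2023, before the deadline.
Step 6: 10 days after October 13, 2023 (end of the 24-day response period, which began when supplemental grounds are filed on September 19, 2023) is October 23, 2023; October 28, 2023 misses that deadline by 5 days.
The analysis stops there.

Step 6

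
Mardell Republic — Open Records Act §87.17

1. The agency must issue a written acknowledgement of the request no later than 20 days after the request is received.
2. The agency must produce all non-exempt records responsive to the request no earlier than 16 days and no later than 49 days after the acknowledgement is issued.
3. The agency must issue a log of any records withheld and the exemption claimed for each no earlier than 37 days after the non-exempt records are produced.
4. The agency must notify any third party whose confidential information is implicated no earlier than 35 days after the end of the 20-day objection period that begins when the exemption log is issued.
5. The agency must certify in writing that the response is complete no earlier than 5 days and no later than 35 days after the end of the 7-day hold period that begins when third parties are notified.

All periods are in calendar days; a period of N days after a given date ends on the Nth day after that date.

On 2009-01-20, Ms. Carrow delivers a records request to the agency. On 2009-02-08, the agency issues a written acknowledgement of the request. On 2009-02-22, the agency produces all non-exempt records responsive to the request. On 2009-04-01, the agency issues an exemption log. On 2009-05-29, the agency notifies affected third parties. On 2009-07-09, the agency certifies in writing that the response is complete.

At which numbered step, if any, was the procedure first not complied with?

(1) due by 2009-01-20 + 20 days = 2009-02-09; completed 2009-02-08, before the deadline.
(2) the permitted window runs from 2009-02-08 + 16 = 2009-02-24 to 2009-02-08 + 49 = 2009-03-29; 2009-02-22 is 2 days too early.
The analysis stops there.

Step 2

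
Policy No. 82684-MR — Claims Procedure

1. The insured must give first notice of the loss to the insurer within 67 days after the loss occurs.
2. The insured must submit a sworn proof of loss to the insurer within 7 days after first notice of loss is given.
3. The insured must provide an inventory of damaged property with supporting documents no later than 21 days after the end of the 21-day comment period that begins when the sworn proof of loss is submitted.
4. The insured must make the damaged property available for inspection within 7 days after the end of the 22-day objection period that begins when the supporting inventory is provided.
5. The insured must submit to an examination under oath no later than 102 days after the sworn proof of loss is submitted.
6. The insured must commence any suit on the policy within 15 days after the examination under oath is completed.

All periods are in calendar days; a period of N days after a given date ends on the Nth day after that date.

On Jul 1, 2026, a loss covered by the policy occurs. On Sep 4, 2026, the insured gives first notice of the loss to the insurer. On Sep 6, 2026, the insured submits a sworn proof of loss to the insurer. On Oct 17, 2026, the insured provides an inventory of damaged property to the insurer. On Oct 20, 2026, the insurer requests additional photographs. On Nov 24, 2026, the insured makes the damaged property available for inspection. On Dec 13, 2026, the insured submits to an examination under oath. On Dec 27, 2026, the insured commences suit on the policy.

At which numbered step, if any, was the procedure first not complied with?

Step 1: 67 days after Jul 1, 2026 (when the loss occurs) is Sep 6, 2026; completed Sep 4, 2026, before the deadline.
Step 2: 7 days after Sep 4, 2026 (when first notice of loss is given) is Sep 11, 2026; Sep 6, 2026 is within that limit.
Step 3: 21 days after Sep 27, 2026 (end of the 21-day comment period, which began when the sworn proof of loss is submitted on Sep 6, 2026) is Oct 18, 2026; completed Oct 17, 2026, before the deadline.
Step 4: 7 days after Nov 8, 2026 (end of the 22-day objection period, which began when the supporting inventory is provided on Oct 17, 2026) is Nov 15, 2026; Nov 24, 2026 misses that deadline by 9 days.
The analysis stops there.

Step 4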